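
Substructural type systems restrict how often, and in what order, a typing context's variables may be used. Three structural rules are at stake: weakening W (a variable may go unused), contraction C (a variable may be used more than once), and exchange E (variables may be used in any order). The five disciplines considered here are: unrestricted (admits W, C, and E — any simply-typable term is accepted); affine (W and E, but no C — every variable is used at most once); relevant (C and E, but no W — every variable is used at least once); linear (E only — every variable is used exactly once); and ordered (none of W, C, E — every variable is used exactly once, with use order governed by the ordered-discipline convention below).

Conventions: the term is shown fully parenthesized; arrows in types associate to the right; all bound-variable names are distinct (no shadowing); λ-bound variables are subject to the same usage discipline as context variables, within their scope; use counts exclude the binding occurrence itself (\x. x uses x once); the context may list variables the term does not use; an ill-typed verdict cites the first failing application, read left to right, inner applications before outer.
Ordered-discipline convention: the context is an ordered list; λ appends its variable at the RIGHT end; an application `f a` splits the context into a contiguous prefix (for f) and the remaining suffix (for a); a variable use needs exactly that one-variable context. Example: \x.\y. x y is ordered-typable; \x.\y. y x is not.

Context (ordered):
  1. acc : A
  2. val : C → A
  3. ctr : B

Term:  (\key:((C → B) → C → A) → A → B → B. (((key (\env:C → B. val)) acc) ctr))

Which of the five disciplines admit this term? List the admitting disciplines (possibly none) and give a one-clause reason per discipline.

admitted in: affine, unrestricted
counts: acc=1, val=1, ctr=1, key (λ-bound)=1, env (λ-bound)=0
use order (left to right): key, val, acc, ctr
typing: the term checks, with type (((C → B) → C → A) → A → B → B) → B
ordered ✗ (needs weakening: env unused)
linear ✗ (needs weakening: env unused)
affine ✓ (none of acc, val, ctr, key, env used more than once)
relevant ✗ (needs weakening: env unused)
unrestricted ✓ (type-checks ((((C → B) → C → A) → A → B → B) → B) and nothing is barred)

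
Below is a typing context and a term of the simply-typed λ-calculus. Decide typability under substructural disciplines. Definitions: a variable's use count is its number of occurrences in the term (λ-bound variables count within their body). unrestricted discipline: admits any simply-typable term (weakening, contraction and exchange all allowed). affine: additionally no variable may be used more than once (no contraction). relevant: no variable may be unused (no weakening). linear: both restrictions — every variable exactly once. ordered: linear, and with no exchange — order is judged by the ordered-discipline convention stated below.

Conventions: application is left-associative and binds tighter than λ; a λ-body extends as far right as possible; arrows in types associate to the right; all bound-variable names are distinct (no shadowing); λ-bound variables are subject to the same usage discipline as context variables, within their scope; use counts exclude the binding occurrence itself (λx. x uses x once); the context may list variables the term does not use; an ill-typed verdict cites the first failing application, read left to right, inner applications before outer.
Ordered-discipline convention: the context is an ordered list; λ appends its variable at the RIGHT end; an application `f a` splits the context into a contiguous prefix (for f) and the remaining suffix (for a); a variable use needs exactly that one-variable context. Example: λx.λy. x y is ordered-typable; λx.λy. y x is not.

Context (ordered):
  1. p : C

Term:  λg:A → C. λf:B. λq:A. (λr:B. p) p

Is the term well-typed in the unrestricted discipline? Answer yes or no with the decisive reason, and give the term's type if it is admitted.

no — fails simple typing
counts: p ×2; g [bound] ×0; f [bound] ×0; q [bound] ×0; r [bound] ×0
order of uses: p, p
typing: ill-typed: a function awaiting B gets C
summary: ordered ✗, linear ✗, affine ✗, relevant ✗, unrestricted ✗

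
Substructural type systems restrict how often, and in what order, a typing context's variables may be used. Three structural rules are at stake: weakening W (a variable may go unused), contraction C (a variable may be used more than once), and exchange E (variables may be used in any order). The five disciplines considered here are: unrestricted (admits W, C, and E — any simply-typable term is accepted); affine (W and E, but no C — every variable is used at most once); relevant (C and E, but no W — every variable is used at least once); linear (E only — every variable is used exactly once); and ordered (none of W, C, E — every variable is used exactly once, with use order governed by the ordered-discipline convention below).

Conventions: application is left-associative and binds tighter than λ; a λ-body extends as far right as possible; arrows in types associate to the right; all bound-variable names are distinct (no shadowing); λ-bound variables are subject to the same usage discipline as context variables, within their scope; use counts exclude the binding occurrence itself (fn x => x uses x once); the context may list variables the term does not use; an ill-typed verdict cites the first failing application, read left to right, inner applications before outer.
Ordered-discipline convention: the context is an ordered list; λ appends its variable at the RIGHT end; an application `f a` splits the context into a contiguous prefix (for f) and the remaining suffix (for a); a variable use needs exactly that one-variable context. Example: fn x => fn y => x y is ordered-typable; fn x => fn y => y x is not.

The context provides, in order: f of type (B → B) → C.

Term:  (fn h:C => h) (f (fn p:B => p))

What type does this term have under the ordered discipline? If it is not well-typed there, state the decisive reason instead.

term : C
variable uses: f=1, h (λ-bound)=1, p (λ-bound)=1
order of uses: h, f, p
typing: the term checks, with type C
per-discipline verdicts: ordered ✓ · linear ✓ · affine ✓ · relevant ✓ · unrestricted ✓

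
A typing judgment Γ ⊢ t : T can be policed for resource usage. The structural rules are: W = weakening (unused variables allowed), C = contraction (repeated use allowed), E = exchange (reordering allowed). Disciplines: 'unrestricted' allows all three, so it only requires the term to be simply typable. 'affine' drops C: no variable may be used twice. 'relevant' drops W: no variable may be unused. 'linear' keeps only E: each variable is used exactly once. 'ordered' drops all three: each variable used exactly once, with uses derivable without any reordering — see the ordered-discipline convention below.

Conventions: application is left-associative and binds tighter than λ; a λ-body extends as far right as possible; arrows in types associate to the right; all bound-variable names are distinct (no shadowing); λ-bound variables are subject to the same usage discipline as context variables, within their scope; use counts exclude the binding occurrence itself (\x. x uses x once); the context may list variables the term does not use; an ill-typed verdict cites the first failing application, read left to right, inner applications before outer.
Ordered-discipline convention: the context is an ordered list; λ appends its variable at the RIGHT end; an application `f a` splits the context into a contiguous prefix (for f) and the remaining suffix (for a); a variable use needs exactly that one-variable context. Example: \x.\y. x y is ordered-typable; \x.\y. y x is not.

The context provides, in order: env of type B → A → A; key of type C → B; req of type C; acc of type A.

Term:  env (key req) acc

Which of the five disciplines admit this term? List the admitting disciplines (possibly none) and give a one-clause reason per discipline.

admitted by: ordered, linear, affine, relevant, unrestricted
use counts: env=1, key=1, req=1, acc=1
order of uses: env, key, req, acc
typing: well-typed at A
ordered: ✓, env, key, req, acc: once each, no exchange needed
linear: ✓, exactly-once usage across env, key, req, acc
affine: ✓, at most one use each (env, key, req, acc)
relevant: ✓, none of env, key, req, acc goes unused
unrestricted: ✓, type-checks (A) and nothing is barred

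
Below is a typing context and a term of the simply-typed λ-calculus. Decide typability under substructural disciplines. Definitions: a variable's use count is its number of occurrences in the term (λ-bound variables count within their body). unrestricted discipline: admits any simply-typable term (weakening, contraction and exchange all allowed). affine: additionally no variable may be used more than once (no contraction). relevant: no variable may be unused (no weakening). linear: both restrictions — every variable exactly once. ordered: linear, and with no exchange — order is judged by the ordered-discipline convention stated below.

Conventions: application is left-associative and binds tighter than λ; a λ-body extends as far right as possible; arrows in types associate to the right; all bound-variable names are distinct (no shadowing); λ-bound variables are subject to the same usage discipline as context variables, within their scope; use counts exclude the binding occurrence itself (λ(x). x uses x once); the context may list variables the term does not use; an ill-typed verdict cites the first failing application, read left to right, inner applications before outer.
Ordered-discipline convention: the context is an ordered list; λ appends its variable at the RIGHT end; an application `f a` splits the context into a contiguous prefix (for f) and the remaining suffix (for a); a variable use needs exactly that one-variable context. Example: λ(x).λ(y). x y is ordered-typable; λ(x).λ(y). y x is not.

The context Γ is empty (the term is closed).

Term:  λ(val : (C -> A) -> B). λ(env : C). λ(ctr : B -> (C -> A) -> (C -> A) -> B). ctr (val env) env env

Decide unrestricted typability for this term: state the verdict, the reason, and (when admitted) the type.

no — fails simple typing
counts: val [bound]=1; env [bound]=3; ctr [bound]=1
use order (left to right): ctr, val, env, env, env
typing: ill-typed: a function awaiting C -> A gets C
summary: ordered ✗ · linear ✗ · affine ✗ · relevant ✗ · unrestricted ✗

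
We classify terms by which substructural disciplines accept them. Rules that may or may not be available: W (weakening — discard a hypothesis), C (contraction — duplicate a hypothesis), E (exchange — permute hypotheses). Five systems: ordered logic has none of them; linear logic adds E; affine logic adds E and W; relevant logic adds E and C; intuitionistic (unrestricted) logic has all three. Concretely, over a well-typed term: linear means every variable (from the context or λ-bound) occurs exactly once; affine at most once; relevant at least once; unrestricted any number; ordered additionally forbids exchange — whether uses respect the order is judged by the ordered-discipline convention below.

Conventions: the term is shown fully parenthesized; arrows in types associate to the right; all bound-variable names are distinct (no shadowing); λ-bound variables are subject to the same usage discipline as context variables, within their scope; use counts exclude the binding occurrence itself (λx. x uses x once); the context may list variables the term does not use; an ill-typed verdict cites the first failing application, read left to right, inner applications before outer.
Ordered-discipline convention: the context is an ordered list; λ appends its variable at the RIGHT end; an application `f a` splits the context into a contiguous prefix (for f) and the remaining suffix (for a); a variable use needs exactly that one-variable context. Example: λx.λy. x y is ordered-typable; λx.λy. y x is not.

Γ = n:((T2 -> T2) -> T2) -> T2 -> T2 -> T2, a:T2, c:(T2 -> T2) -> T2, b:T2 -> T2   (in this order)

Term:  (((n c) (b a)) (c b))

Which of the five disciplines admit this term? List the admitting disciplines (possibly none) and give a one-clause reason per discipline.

admitted by: relevant, unrestricted
variable uses: n ×1, a ×1, c ×2, b ×2
order of uses: n, c, b, a, c, b
typing: the term checks, with type T2
ordered: ✗ — c ×2, b ×2 used more than once (contraction)
linear: ✗ — c ×2, b ×2 used more than once (contraction)
affine: ✗ — c ×2, b ×2 used more than once (contraction)
relevant: ✓ — every one of n, a, c, b appears
unrestricted: ✓ — type-checks (T2) and nothing is barred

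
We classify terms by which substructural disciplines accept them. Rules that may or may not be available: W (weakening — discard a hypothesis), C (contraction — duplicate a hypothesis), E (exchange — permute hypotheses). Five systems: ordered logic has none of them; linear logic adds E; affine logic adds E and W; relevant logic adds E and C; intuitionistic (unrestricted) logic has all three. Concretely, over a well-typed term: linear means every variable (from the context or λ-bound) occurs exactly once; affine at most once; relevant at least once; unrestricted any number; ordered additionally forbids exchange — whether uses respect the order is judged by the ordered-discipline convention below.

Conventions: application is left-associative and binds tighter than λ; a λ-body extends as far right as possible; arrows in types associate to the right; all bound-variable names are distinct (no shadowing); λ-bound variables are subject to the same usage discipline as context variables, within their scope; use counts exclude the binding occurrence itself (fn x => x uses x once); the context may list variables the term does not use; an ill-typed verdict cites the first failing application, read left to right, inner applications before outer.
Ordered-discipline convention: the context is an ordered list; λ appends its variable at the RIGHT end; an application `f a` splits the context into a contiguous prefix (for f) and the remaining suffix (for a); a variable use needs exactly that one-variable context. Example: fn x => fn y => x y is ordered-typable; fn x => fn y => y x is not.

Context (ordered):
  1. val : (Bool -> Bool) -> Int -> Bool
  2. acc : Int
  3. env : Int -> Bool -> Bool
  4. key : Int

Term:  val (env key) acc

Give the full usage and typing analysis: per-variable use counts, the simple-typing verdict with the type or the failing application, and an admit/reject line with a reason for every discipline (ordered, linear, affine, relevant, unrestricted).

variable uses: val ×1, acc ×1, env ×1, key ×1
uses in reading order: val, env, key, acc
typing: well-typed — term : Bool
ordered ✗ (no contiguous prefix/suffix split fits val, env, key, acc)
linear ✓ (single use per variable (val, acc, env, key))
affine ✓ (none of val, acc, env, key used more than once)
relevant ✓ (none of val, acc, env, key goes unused)
unrestricted ✓ (type-checks (Bool) and nothing is barred)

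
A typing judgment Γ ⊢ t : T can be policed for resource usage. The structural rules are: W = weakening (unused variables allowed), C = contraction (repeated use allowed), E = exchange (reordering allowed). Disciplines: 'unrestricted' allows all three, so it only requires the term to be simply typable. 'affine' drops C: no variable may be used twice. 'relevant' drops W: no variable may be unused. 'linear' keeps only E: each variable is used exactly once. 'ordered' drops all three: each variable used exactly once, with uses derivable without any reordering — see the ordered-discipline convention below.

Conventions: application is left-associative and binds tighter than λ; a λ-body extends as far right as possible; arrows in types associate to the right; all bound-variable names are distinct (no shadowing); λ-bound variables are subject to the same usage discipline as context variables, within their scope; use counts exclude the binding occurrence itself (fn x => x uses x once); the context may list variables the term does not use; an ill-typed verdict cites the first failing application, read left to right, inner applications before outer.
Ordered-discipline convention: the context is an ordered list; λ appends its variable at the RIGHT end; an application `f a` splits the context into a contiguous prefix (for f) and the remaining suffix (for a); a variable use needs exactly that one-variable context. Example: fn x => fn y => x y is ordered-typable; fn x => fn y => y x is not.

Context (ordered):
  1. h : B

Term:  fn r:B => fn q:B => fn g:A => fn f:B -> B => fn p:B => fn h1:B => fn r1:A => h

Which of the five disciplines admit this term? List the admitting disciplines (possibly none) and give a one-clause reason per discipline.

accepted by: affine, unrestricted
variable uses: h=1; r [bound]=0; q [bound]=0; g [bound]=0; f [bound]=0; p [bound]=0; h1 [bound]=0; r1 [bound]=0
use order (left to right): h
typing: well-typed — term : B -> B -> A -> (B -> B) -> B -> B -> A -> B
ordered ✗ (unused: r, q, g, f, p, h1, r1 — weakening required)
linear ✗ (unused: r, q, g, f, p, h1, r1 — weakening required)
affine ✓ (h, r, q, g, f, p, h1, r1: no repeats, contraction unneeded)
relevant ✗ (unused: r, q, g, f, p, h1, r1 — weakening required)
unrestricted ✓ (simply typable at B -> B -> A -> (B -> B) -> B -> B -> A -> B; W, C, E all held)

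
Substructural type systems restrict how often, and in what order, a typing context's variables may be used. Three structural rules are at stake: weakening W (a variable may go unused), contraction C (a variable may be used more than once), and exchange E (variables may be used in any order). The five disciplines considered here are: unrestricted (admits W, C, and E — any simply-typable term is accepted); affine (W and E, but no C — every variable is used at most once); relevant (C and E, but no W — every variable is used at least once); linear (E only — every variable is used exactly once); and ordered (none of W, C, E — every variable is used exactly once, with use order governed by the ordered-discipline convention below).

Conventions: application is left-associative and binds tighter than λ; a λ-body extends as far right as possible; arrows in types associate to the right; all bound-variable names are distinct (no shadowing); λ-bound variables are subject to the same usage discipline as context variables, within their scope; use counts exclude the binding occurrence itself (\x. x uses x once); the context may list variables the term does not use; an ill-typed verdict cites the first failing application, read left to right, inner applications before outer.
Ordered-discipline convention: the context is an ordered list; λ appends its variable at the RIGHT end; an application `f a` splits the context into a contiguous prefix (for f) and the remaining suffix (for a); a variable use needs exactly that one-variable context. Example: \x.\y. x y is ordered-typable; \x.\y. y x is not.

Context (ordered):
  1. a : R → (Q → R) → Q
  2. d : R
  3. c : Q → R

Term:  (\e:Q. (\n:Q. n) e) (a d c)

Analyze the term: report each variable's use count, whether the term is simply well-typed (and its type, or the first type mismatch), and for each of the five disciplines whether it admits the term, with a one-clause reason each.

use counts: a=1; d=1; c=1; e (bound)=1; n (bound)=1
uses in reading order: n, e, a, d, c
typing: well-typed at Q
ordered ✓ (one use each (a, d, c, e, n); ordered split holds)
linear ✓ (each of a, d, c, e, n used exactly once)
affine ✓ (no duplicate uses among a, d, c, e, n)
relevant ✓ (a, d, c, e, n: all used, weakening unneeded)
unrestricted ✓ (well-typed at Q; no restrictions here)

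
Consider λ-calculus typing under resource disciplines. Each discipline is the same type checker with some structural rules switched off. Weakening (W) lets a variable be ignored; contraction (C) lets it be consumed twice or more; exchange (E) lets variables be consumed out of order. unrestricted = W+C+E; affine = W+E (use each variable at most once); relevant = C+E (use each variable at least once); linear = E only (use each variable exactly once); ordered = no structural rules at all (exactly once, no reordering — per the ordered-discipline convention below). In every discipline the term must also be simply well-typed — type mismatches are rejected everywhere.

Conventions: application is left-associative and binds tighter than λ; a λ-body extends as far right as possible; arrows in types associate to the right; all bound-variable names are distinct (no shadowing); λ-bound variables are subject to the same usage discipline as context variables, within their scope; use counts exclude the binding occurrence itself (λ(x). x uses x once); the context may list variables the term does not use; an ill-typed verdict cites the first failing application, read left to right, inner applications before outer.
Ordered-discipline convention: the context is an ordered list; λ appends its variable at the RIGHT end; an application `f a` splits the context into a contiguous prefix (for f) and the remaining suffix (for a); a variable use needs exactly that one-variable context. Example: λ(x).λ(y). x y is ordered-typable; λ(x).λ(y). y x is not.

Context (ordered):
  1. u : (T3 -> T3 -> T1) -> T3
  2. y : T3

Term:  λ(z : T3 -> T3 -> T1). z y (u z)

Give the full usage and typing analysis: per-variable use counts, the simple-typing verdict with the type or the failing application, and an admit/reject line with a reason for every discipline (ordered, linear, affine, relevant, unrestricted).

variable uses: u ×1; y ×1; z [bound] ×2
order of uses: z, y, u, z
typing: well-typed at (T3 -> T3 -> T1) -> T1
ordered ✗ (uses contraction: z ×2)
linear ✗ (uses contraction: z ×2)
affine ✗ (uses contraction: z ×2)
relevant ✓ (every one of u, y, z appears)
unrestricted ✓ (well-typed at (T3 -> T3 -> T1) -> T1; no restrictions here)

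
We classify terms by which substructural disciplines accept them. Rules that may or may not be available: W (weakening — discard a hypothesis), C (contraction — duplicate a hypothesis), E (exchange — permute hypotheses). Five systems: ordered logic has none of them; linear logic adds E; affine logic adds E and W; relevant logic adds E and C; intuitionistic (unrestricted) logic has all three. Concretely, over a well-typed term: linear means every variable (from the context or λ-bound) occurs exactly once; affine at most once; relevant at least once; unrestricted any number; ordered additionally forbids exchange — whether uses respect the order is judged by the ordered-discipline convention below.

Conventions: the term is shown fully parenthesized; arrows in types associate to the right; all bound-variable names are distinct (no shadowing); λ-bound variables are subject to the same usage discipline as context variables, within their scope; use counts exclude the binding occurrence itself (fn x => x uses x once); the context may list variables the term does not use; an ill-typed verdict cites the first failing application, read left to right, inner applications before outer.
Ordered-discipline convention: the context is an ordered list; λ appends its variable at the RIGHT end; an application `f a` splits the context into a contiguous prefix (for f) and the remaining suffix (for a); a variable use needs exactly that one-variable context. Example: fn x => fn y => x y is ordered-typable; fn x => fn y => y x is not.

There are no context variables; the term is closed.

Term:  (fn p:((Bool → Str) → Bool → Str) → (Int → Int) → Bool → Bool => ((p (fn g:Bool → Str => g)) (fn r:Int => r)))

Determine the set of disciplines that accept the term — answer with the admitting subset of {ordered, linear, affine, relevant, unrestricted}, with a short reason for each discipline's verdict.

admitted in: ordered, linear, affine, relevant, unrestricted
counts: p [bound]: 1; g [bound]: 1; r [bound]: 1
use order (left to right): p, g, r
typing: the term checks, with type (((Bool → Str) → Bool → Str) → (Int → Int) → Bool → Bool) → Bool → Bool
ordered ✓ (one use each (p, g, r); ordered split holds)
linear ✓ (single use per variable (p, g, r))
affine ✓ (no duplicate uses among p, g, r)
relevant ✓ (p, g, r: all used, weakening unneeded)
unrestricted ✓ (typability at (((Bool → Str) → Bool → Str) → (Int → Int) → Bool → Bool) → Bool → Bool is all that's needed)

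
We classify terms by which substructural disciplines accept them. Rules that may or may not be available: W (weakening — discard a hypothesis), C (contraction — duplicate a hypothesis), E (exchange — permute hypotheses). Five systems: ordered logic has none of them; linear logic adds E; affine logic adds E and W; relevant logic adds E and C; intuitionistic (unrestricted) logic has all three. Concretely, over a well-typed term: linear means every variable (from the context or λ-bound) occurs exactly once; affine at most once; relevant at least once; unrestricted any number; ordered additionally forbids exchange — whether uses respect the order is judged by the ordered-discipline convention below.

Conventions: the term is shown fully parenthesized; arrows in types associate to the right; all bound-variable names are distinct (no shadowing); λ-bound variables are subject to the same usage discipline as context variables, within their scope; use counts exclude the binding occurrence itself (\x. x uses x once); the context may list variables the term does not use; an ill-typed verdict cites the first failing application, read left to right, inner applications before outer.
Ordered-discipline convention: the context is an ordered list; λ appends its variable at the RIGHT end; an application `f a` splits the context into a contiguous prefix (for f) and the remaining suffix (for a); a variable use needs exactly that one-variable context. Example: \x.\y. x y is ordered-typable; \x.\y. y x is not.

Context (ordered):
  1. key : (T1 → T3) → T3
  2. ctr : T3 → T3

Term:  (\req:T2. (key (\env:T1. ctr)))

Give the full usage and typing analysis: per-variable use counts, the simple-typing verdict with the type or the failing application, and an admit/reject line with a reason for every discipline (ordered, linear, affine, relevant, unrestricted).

use counts: key: 1; ctr: 1; req [bound]: 0; env [bound]: 0
order of uses: key, ctr
typing: ill-typed: a function awaiting T1 → T3 gets T1 → T3 → T3
ordered: ✗, a type mismatch blocks all five
linear: ✗, the type mismatch rejects it
affine: ✗, not simply typable
relevant: ✗, fails simple typing
unrestricted: ✗, a type mismatch blocks all five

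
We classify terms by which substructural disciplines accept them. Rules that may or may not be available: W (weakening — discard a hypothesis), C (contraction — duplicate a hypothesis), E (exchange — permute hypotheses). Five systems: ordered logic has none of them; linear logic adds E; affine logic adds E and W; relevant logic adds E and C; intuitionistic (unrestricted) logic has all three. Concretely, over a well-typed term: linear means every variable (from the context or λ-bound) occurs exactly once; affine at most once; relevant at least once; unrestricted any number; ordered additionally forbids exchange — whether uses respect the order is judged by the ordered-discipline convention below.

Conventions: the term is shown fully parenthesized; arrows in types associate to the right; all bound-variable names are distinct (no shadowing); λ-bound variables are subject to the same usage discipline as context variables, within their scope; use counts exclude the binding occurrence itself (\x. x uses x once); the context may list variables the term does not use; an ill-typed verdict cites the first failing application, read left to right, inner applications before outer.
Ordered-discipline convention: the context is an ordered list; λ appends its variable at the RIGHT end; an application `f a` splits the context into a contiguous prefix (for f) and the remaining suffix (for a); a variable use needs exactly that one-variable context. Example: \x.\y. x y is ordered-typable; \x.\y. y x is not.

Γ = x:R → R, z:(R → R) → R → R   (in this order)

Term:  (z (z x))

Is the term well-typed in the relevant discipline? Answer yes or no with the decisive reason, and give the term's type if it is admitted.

yes — none of x, z goes unused; term : R → R
use counts: x: 1×; z: 2×
uses in reading order: z, z, x
typing: the term checks, with type R → R
per-discipline verdicts: ordered ✗; linear ✗; affine ✗; relevant ✓; unrestricted ✓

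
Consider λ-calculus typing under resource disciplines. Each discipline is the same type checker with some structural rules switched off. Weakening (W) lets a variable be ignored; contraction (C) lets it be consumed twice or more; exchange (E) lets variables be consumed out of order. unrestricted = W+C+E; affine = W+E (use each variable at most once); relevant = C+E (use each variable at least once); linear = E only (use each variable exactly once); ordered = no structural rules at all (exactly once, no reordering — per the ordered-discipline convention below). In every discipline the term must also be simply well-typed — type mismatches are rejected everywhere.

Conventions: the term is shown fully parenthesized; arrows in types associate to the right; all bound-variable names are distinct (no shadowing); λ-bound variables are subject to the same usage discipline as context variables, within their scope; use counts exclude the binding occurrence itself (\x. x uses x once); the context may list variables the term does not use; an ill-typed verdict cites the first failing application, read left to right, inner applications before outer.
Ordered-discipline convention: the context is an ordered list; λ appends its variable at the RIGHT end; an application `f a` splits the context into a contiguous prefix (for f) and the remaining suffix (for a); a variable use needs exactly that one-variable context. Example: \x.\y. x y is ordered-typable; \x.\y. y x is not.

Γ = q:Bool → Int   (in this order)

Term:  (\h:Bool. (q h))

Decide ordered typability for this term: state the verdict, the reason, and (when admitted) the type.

yes — one use each (q, h); ordered split holds; term : Bool → Int
use counts: q: 1; h [bound]: 1
left-to-right use order: q, h
typing: well-typed — term : Bool → Int
across the five disciplines: ordered ✓ · linear ✓ · affine ✓ · relevant ✓ · unrestricted ✓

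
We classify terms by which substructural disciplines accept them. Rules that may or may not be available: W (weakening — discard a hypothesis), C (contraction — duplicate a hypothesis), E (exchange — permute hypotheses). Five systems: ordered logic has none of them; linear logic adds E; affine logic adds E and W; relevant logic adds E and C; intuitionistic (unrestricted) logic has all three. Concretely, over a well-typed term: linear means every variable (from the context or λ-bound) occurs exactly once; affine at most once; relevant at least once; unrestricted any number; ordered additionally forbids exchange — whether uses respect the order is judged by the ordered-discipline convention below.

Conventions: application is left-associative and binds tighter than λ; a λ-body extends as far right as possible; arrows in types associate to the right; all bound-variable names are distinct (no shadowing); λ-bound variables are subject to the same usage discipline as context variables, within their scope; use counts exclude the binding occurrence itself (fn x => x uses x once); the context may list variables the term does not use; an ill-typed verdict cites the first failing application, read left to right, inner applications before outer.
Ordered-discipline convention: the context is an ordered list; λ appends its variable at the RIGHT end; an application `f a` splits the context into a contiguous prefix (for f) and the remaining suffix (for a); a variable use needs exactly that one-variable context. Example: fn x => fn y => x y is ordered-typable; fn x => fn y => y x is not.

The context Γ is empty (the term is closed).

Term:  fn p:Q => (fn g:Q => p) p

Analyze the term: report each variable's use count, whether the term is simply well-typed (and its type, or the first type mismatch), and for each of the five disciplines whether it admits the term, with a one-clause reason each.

usage: p [bound]: 2×, g [bound]: 0×
use order (left to right): p, p
typing: the term checks, with type Q -> Q
ordered: ✗ — repeated use of p ×2; needs weakening: g unused
linear: ✗ — repeated use of p ×2; needs weakening: g unused
affine: ✗ — repeated use of p ×2
relevant: ✗ — needs weakening: g unused
unrestricted: ✓ — type-checks (Q -> Q) and nothing is barred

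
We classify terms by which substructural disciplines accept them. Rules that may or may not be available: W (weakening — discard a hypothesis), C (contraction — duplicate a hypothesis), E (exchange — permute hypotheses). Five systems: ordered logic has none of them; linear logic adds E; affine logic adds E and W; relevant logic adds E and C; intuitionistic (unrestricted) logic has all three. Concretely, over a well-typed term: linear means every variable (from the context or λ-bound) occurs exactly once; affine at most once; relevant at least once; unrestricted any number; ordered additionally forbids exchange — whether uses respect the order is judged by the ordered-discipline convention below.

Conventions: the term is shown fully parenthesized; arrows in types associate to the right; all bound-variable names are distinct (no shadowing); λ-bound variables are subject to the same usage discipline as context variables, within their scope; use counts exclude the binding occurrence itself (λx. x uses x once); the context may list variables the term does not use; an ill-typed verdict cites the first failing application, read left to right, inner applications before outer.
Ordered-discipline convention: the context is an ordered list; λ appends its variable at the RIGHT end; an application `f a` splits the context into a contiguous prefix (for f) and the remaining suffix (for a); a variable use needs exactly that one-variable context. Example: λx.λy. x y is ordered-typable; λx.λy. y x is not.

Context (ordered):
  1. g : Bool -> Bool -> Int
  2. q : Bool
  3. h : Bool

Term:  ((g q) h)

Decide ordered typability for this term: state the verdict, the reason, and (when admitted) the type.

yes — g, q, h once each; derivable with no W/C/E; term : Int
counts: g ×1; q ×1; h ×1
left-to-right use order: g, q, h
typing: well-typed — term : Int
per-discipline verdicts: ordered ✓, linear ✓, affine ✓, relevant ✓, unrestricted ✓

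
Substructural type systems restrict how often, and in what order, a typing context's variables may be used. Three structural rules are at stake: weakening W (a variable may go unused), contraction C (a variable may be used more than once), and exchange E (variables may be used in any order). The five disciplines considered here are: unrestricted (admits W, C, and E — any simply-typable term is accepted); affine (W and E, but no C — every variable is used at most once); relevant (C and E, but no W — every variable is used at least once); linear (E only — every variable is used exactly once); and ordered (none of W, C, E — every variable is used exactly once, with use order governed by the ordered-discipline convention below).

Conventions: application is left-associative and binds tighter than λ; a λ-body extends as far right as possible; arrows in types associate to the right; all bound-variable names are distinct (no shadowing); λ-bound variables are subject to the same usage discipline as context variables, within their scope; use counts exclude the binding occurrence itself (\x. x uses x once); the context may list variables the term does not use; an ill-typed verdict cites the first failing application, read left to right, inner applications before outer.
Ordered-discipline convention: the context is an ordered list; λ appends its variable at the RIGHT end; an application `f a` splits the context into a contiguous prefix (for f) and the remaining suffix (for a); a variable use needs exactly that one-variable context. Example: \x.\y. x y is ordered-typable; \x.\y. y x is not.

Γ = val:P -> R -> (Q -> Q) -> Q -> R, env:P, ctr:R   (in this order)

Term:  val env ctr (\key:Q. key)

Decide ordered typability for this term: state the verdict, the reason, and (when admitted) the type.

yes — val, env, ctr, key once each; derivable with no W/C/E; term : Q -> R
counts: val ×1; env ×1; ctr ×1; key (λ-bound) ×1
order of uses: val, env, ctr, key
typing: well-typed at Q -> R
per-discipline verdicts: ordered ✓; linear ✓; affine ✓; relevant ✓; unrestricted ✓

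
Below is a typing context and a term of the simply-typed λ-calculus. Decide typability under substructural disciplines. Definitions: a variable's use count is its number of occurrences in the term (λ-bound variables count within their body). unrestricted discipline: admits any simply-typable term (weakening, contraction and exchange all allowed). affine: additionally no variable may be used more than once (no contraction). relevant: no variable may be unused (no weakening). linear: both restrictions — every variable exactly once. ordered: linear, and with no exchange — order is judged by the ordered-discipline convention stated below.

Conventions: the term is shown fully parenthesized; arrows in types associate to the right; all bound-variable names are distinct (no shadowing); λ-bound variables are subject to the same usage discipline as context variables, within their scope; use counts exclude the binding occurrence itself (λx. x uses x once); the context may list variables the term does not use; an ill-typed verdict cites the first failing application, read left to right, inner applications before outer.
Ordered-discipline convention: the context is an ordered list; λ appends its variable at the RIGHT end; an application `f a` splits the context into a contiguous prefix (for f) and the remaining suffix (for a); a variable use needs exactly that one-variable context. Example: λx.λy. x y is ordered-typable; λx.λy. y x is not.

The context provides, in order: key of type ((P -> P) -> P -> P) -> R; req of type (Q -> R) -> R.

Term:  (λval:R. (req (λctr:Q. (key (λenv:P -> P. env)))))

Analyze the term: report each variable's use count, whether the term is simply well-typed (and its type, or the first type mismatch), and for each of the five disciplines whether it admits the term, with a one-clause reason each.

counts: key=1, req=1, val (bound)=0, ctr (bound)=0, env (bound)=1
order of uses: req, key, env
typing: ✓ — R -> R
ordered: ✗ — needs weakening: val, ctr unused
linear: ✗ — needs weakening: val, ctr unused
affine: ✓ — at most one use each (key, req, val, ctr, env)
relevant: ✗ — needs weakening: val, ctr unused
unrestricted: ✓ — type-checks (R -> R) and nothing is barred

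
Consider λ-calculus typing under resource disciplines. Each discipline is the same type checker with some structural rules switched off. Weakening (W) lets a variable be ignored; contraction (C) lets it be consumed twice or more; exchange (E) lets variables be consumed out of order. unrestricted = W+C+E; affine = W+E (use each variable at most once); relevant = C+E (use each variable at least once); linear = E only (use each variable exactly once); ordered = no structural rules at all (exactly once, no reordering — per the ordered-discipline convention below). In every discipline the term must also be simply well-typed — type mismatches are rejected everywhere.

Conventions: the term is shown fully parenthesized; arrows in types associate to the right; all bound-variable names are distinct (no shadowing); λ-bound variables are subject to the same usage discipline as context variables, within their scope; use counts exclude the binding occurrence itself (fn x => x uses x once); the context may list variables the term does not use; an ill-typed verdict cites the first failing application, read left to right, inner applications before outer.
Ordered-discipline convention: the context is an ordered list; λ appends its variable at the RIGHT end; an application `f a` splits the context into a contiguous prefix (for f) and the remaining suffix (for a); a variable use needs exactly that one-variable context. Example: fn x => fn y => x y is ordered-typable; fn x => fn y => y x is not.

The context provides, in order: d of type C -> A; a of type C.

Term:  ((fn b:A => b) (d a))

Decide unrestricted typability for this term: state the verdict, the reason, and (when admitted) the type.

yes — type-checks (A) and nothing is barred; term : A
variable uses: d=1; a=1; b [bound]=1
uses in reading order: b, d, a
typing: well-typed — term : A
per-discipline verdicts: ordered ✓ · linear ✓ · affine ✓ · relevant ✓ · unrestricted ✓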